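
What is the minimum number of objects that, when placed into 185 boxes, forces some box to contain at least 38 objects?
n = (38 − 1)·185 + 1 = 6846

By the generalised pigeonhole principle, to guarantee some box contains ≥ r objects we need more than (r − 1) · k objects total. Threshold: n = (r − 1) · k + 1. With r = 38 and k = 185: n = 37 · 185 + 1 = 6845 + 1 = 6846. For n = 6845 = 37 · 185, we can put exactly 37 objects in every box, avoiding 38 in any single one — so 6846 is tight.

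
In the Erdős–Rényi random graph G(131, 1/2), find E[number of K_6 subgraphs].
E[# K_6] = C(131, 6) · (1/2)^C(6, 2) = 6249655776 / 2^15 = 195301743/1024 ≈ 190724.358398

For each 6-subset S of vertices (there are C(131, 6) = 6249655776 such S), let X_S = 1 if S induces a K_6 (all C(6, 2) = 15 edges present). Then P(X_S = 1) = (1/2)^15 = 1/32768. By linearity of expectation, E[# K_6] = C(131, 6) · (1/2)^15 = 6249655776 / 32768 = 195301743/1024 ≈ 190724.358398.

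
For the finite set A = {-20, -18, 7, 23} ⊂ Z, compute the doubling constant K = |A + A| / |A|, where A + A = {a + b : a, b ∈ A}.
K = |A + A| / |A| = 10/4 = 5/2

Enumerate A + A = {a + b : a, b ∈ A}. With |A| = 4, there are |A|^2 = 16 ordered sum pairs; collecting distinct values, A + A = {-40, -38, -36, -13, -11, 3, 5, 14, 30, 46}, so |A + A| = 10. Thus K = 10/4 = 5/2. For comparison, the minimum possible |A + A| over all 4-element sets is 2·4 − 1 = 7 (so min K = 7/4), attained only by arithmetic progressions.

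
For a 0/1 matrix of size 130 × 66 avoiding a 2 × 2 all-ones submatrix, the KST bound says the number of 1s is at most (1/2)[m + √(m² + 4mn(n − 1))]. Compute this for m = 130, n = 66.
z(130, 66; 2, 2) ≤ (1/2)[130 + √(130² + 4·130·66·65)] = (1/2)[130 + √2247700] = 814.6166

Kővári–Sós–Turán: let r_1, ..., r_130 be the row sums and z = Σ r_i the total number of 1s. Each pair of columns can share at most one row with both entries 1 (else a 2×2 all-ones block appears), so Σ_i C(r_i, 2) ≤ C(66, 2) = 2145. By convexity Σ_i C(r_i, 2) ≥ 130·C(z/130, 2) = z(z − 130)/(2·130), giving z² − 130z − 130·66·65 ≤ 0 and hence z ≤ (1/2)[130 + √(16900 + 4·557700)] = (1/2)[130 + √2247700] ≈ (1/2)(130 + 1499.2331) = 814.6166.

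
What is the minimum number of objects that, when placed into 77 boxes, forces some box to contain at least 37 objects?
n = (37 − 1)·77 + 1 = 2773

By the generalised pigeonhole principle, to guarantee some box contains ≥ r objects we need more than (r − 1) · k objects total. Threshold: n = (r − 1) · k + 1. With r = 37 and k = 77: n = 36 · 77 + 1 = 2772 + 1 = 2773. For n = 2772 = 36 · 77, we can put exactly 36 objects in every box, avoiding 37 in any single one — so 2773 is tight.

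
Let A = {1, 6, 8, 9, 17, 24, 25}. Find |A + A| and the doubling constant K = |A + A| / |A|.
K = |A + A| / |A| = 23/7

Enumerate A + A = {a + b : a, b ∈ A}. With |A| = 7, there are |A|^2 = 49 ordered sum pairs; collecting distinct values, A + A = {2, 7, 9, 10, 12, 14, 15, 16, 17, 18, 23, 25, 26, 30, 31, 32, 33, 34, 41, 42, 48, 49, 50}, so |A + A| = 23. Thus K = 23/7. For comparison, the minimum possible |A + A| over all 7-element sets is 2·7 − 1 = 13 (so min K = 13/7), attained only by arithmetic progressions.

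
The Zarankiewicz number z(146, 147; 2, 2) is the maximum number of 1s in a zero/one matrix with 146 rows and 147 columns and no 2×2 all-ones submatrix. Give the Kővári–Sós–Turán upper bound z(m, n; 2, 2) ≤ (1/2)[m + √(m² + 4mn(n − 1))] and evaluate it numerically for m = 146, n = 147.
z(146, 147; 2, 2) ≤ (1/2)[146 + √(146² + 4·146·147·146)] = (1/2)[146 + √12555124] = 1844.6605

Kővári–Sós–Turán: let r_1, ..., r_146 be the row sums and z = Σ r_i the total number of 1s. Each pair of columns can share at most one row with both entries 1 (else a 2×2 all-ones block appears), so Σ_i C(r_i, 2) ≤ C(147, 2) = 10731. By convexity Σ_i C(r_i, 2) ≥ 146·C(z/146, 2) = z(z − 146)/(2·146), giving z² − 146z − 146·147·146 ≤ 0 and hence z ≤ (1/2)[146 + √(21316 + 4·3133452)] = (1/2)[146 + √12555124] ≈ (1/2)(146 + 3543.321) = 1844.6605.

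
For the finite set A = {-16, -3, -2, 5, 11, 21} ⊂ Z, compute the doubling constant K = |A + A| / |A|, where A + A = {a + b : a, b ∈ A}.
K = |A + A| / |A| = 20/6 = 10/3

Enumerate A + A = {a + b : a, b ∈ A}. With |A| = 6, there are |A|^2 = 36 ordered sum pairs; collecting distinct values, A + A = {-32, -19, -18, -11, -6, -5, -4, 2, 3, 5, 8, 9, 10, 16, 18, 19, 22, 26, 32, 42}, so |A + A| = 20. Thus K = 20/6 = 10/3. For comparison, the minimum possible |A + A| over all 6-element sets is 2·6 − 1 = 11 (so min K = 11/6), attained only by arithmetic progressions.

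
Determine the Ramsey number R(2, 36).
R(2, 36) = 36

R(2, k) = k for all k ≥ 2: in a 2-colouring of K_k, either some edge is red (a red K_2) or all edges are blue (a blue K_k). And K_{35} coloured all-blue has no blue K_36, so R(2, 36) > 35. Hence R(2, 36) = 36.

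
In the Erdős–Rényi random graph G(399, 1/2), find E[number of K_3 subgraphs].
E[# K_3] = C(399, 3) · (1/2)^C(3, 2) = 10507399 / 2^3 = 1313424.875

For each 3-subset S of vertices (there are C(399, 3) = 10507399 such S), let X_S = 1 if S induces a K_3 (all C(3, 2) = 3 edges present). Then P(X_S = 1) = (1/2)^3 = 1/8. By linearity of expectation, E[# K_3] = C(399, 3) · (1/2)^3 = 10507399 / 8 = 1313424.875.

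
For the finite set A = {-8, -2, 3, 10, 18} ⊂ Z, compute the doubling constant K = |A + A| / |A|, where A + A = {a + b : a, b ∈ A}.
K = |A + A| / |A| = 15/5 = 3

Enumerate A + A = {a + b : a, b ∈ A}. With |A| = 5, there are |A|^2 = 25 ordered sum pairs; collecting distinct values, A + A = {-16, -10, -5, -4, 1, 2, 6, 8, 10, 13, 16, 20, 21, 28, 36}, so |A + A| = 15. Thus K = 15/5 = 3. For comparison, the minimum possible |A + A| over all 5-element sets is 2·5 − 1 = 9 (so min K = 9/5), attained only by arithmetic progressions.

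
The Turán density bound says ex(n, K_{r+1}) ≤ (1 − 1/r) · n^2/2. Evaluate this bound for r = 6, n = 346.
Turán density bound = (5/6) · 346^2/2 = 149645/3 ≈ 49881.6667

Turán's theorem: ex(n, K_{r+1}) is achieved by the complete r-partite Turán graph T(n, r) with parts as balanced as possible, and is at most (1 − 1/r) · n^2/2. For r = 6, n = 346: the density bound is (5/6) · 119716/2 = 149645/3 ≈ 49881.6667. The integer-valued extremum is e(T(346, 6)) = 49881, which is strictly less than the density bound 149645/3 since 6 ∤ 346 (the parts of T(346, 6) cannot all be equal).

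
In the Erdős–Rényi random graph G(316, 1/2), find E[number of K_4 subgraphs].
E[# K_4] = C(316, 4) · (1/2)^C(4, 2) = 407624595 / 2^6 = 6369134.296875

For each 4-subset S of vertices (there are C(316, 4) = 407624595 such S), let X_S = 1 if S induces a K_4 (all C(4, 2) = 6 edges present). Then P(X_S = 1) = (1/2)^6 = 1/64. By linearity of expectation, E[# K_4] = C(316, 4) · (1/2)^6 = 407624595 / 64 = 6369134.296875.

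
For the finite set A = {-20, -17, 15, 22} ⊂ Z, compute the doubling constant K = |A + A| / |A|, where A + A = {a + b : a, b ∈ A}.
K = |A + A| / |A| = 10/4 = 5/2

Enumerate A + A = {a + b : a, b ∈ A}. With |A| = 4, there are |A|^2 = 16 ordered sum pairs; collecting distinct values, A + A = {-40, -37, -34, -5, -2, 2, 5, 30, 37, 44}, so |A + A| = 10. Thus K = 10/4 = 5/2. For comparison, the minimum possible |A + A| over all 4-element sets is 2·4 − 1 = 7 (so min K = 7/4), attained only by arithmetic progressions.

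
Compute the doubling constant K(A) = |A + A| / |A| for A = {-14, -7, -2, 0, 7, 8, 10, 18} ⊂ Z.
K = |A + A| / |A| = 29/8

Enumerate A + A = {a + b : a, b ∈ A}. With |A| = 8, there are |A|^2 = 64 ordered sum pairs; collecting distinct values, A + A = {-28, -21, -16, -14, -9, -7, -6, -4, -2, 0, 1, 3, 4, 5, 6, 7, 8, 10, 11, 14, 15, 16, 17, 18, 20, 25, 26, 28, 36}, so |A + A| = 29. Thus K = 29/8. For comparison, the minimum possible |A + A| over all 8-element sets is 2·8 − 1 = 15 (so min K = 15/8), attained only by arithmetic progressions.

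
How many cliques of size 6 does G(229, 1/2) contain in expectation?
E[# K_6] = C(229, 6) · (1/2)^C(6, 2) = 187500601680 / 2^15 = 11718787605/2048 ≈ 5722064.260254

For each 6-subset S of vertices (there are C(229, 6) = 187500601680 such S), let X_S = 1 if S induces a K_6 (all C(6, 2) = 15 edges present). Then P(X_S = 1) = (1/2)^15 = 1/32768. By linearity of expectation, E[# K_6] = C(229, 6) · (1/2)^15 = 187500601680 / 32768 = 11718787605/2048 ≈ 5722064.260254.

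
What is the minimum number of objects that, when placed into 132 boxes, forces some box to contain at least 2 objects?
n = (2 − 1)·132 + 1 = 133

By the generalised pigeonhole principle, to guarantee some box contains ≥ r objects we need more than (r − 1) · k objects total. Threshold: n = (r − 1) · k + 1. With r = 2 and k = 132: n = 1 · 132 + 1 = 132 + 1 = 133. For n = 132 = 1 · 132, we can put exactly 1 objects in every box, avoiding 2 in any single one — so 133 is tight.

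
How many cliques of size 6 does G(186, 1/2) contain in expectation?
E[# K_6] = C(186, 6) · (1/2)^C(6, 2) = 53011617022 / 2^15 = 26505808511/16384 ≈ 1617786.164001

For each 6-subset S of vertices (there are C(186, 6) = 53011617022 such S), let X_S = 1 if S induces a K_6 (all C(6, 2) = 15 edges present). Then P(X_S = 1) = (1/2)^15 = 1/32768. By linearity of expectation, E[# K_6] = C(186, 6) · (1/2)^15 = 53011617022 / 32768 = 26505808511/16384 ≈ 1617786.164001.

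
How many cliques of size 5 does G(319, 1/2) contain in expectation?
E[# K_5] = C(319, 5) · (1/2)^C(5, 2) = 26674326063 / 2^10 ≈ 26049146.545898

For each 5-subset S of vertices (there are C(319, 5) = 26674326063 such S), let X_S = 1 if S induces a K_5 (all C(5, 2) = 10 edges present). Then P(X_S = 1) = (1/2)^10 = 1/1024. By linearity of expectation, E[# K_5] = C(319, 5) · (1/2)^10 = 26674326063 / 1024 ≈ 26049146.545898.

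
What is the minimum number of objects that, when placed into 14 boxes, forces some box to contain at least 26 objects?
n = (26 − 1)·14 + 1 = 351

By the generalised pigeonhole principle, to guarantee some box contains ≥ r objects we need more than (r − 1) · k objects total. Threshold: n = (r − 1) · k + 1. With r = 26 and k = 14: n = 25 · 14 + 1 = 350 + 1 = 351. For n = 350 = 25 · 14, we can put exactly 25 objects in every box, avoiding 26 in any single one — so 351 is tight.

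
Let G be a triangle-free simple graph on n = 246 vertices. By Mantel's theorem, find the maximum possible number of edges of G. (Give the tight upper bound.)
ex(246, K_3) = ⌊246^2/4⌋ = 15129

Mantel (1907): a triangle-free graph on n vertices has at most ⌊n^2/4⌋ edges, with equality for the complete bipartite graph K_{⌊n/2⌋, ⌈n/2⌉}. For n = 246: ⌊246^2/4⌋ = ⌊60516/4⌋ = 15129. The extremal graph is K_{123, 123}, which has 123·123 = 15129 edges.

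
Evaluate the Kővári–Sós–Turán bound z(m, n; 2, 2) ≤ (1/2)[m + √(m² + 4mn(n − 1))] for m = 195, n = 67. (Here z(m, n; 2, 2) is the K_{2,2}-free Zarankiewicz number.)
z(195, 67; 2, 2) ≤ (1/2)[195 + √(195² + 4·195·67·66)] = (1/2)[195 + √3487185] = 1031.2003

Kővári–Sós–Turán: let r_1, ..., r_195 be the row sums and z = Σ r_i the total number of 1s. Each pair of columns can share at most one row with both entries 1 (else a 2×2 all-ones block appears), so Σ_i C(r_i, 2) ≤ C(67, 2) = 2211. By convexity Σ_i C(r_i, 2) ≥ 195·C(z/195, 2) = z(z − 195)/(2·195), giving z² − 195z − 195·67·66 ≤ 0 and hence z ≤ (1/2)[195 + √(38025 + 4·862290)] = (1/2)[195 + √3487185] ≈ (1/2)(195 + 1867.4006) = 1031.2003.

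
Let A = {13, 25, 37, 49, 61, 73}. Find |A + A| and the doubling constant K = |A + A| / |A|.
K = |A + A| / |A| = 11/6

Enumerate A + A = {a + b : a, b ∈ A}. With |A| = 6, there are |A|^2 = 36 ordered sum pairs; collecting distinct values, A + A = {26, 38, 50, 62, 74, 86, 98, 110, 122, 134, 146}, so |A + A| = 11. Thus K = 11/6. Here |A + A| = 2|A| − 1 = 11, the minimum possible — so K = 11/6 is minimal, which holds iff A is an arithmetic progression.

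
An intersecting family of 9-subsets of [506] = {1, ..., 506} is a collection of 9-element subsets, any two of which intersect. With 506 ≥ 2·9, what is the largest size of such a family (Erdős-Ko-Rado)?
max |F| = C(505, 8) = 99222624889162875

Erdős-Ko-Rado (1961): when n ≥ 2k, max |F| = C(n−1, k−1). The bound is attained by the star {A : i ∈ A} for any fixed i ∈ [n]. Here C(506−1, 9−1) = C(505, 8) = 99222624889162875.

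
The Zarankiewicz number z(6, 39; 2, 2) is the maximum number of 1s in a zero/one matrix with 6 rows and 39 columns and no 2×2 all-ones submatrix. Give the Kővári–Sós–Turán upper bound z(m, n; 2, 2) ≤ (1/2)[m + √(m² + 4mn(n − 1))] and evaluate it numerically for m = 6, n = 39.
z(6, 39; 2, 2) ≤ (1/2)[6 + √(6² + 4·6·39·38)] = (1/2)[6 + √35604] = 97.3451

Kővári–Sós–Turán: let r_1, ..., r_6 be the row sums and z = Σ r_i the total number of 1s. Each pair of columns can share at most one row with both entries 1 (else a 2×2 all-ones block appears), so Σ_i C(r_i, 2) ≤ C(39, 2) = 741. By convexity Σ_i C(r_i, 2) ≥ 6·C(z/6, 2) = z(z − 6)/(2·6), giving z² − 6z − 6·39·38 ≤ 0 and hence z ≤ (1/2)[6 + √(36 + 4·8892)] = (1/2)[6 + √35604] ≈ (1/2)(6 + 188.6902) = 97.3451.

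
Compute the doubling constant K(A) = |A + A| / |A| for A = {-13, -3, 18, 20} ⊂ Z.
K = |A + A| / |A| = 10/4 = 5/2

Enumerate A + A = {a + b : a, b ∈ A}. With |A| = 4, there are |A|^2 = 16 ordered sum pairs; collecting distinct values, A + A = {-26, -16, -6, 5, 7, 15, 17, 36, 38, 40}, so |A + A| = 10. Thus K = 10/4 = 5/2. For comparison, the minimum possible |A + A| over all 4-element sets is 2·4 − 1 = 7 (so min K = 7/4), attained only by arithmetic progressions.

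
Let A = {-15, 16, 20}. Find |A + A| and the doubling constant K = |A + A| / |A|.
K = |A + A| / |A| = 6/3 = 2

Enumerate A + A = {a + b : a, b ∈ A}. With |A| = 3, there are |A|^2 = 9 ordered sum pairs; collecting distinct values, A + A = {-30, 1, 5, 32, 36, 40}, so |A + A| = 6. Thus K = 6/3 = 2. For comparison, the minimum possible |A + A| over all 3-element sets is 2·3 − 1 = 5 (so min K = 5/3), attained only by arithmetic progressions.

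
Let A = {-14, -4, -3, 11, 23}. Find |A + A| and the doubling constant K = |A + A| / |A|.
K = |A + A| / |A| = 15/5 = 3

Enumerate A + A = {a + b : a, b ∈ A}. With |A| = 5, there are |A|^2 = 25 ordered sum pairs; collecting distinct values, A + A = {-28, -18, -17, -8, -7, -6, -3, 7, 8, 9, 19, 20, 22, 34, 46}, so |A + A| = 15. Thus K = 15/5 = 3. For comparison, the minimum possible |A + A| over all 5-element sets is 2·5 − 1 = 9 (so min K = 9/5), attained only by arithmetic progressions.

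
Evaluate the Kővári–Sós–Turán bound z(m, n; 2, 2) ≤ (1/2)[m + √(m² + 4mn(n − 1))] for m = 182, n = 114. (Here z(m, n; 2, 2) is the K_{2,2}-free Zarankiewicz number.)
z(182, 114; 2, 2) ≤ (1/2)[182 + √(182² + 4·182·114·113)] = (1/2)[182 + √9411220] = 1624.8856

Kővári–Sós–Turán: let r_1, ..., r_182 be the row sums and z = Σ r_i the total number of 1s. Each pair of columns can share at most one row with both entries 1 (else a 2×2 all-ones block appears), so Σ_i C(r_i, 2) ≤ C(114, 2) = 6441. By convexity Σ_i C(r_i, 2) ≥ 182·C(z/182, 2) = z(z − 182)/(2·182), giving z² − 182z − 182·114·113 ≤ 0 and hence z ≤ (1/2)[182 + √(33124 + 4·2344524)] = (1/2)[182 + √9411220] ≈ (1/2)(182 + 3067.7712) = 1624.8856.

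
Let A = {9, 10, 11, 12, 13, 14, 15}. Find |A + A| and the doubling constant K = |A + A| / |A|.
K = |A + A| / |A| = 13/7

Enumerate A + A = {a + b : a, b ∈ A}. With |A| = 7, there are |A|^2 = 49 ordered sum pairs; collecting distinct values, A + A = {18, 19, 20, 21, 22, 23, 24, 25, 26, 27, 28, 29, 30}, so |A + A| = 13. Thus K = 13/7. Here |A + A| = 2|A| − 1 = 13, the minimum possible — so K = 13/7 is minimal, which holds iff A is an arithmetic progression.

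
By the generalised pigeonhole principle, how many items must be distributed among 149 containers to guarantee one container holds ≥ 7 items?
n = (7 − 1)·149 + 1 = 895

By the generalised pigeonhole principle, to guarantee some box contains ≥ r objects we need more than (r − 1) · k objects total. Threshold: n = (r − 1) · k + 1. With r = 7 and k = 149: n = 6 · 149 + 1 = 894 + 1 = 895. For n = 894 = 6 · 149, we can put exactly 6 objects in every box, avoiding 7 in any single one — so 895 is tight.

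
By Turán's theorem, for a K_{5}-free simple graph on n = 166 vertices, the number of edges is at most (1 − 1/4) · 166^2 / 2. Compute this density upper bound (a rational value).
Turán density bound = (3/4) · 166^2/2 = 20667/2 ≈ 10333.5

Turán's theorem: ex(n, K_{r+1}) is achieved by the complete r-partite Turán graph T(n, r) with parts as balanced as possible, and is at most (1 − 1/r) · n^2/2. For r = 4, n = 166: the density bound is (3/4) · 27556/2 = 20667/2 ≈ 10333.5. The integer-valued extremum is e(T(166, 4)) = 10333, which is strictly less than the density bound 20667/2 since 4 ∤ 166 (the parts of T(166, 4) cannot all be equal).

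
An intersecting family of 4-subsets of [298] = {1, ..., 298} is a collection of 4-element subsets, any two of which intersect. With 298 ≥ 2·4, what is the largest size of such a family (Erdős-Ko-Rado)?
max |F| = C(297, 3) = 4322340

Erdős-Ko-Rado (1961): when n ≥ 2k, max |F| = C(n−1, k−1). The bound is attained by the star {A : i ∈ A} for any fixed i ∈ [n]. Here C(298−1, 4−1) = C(297, 3) = 4322340.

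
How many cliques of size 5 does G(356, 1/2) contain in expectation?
E[# K_5] = C(356, 5) · (1/2)^C(5, 2) = 46325246176 / 2^10 = 1447663943/32 = 45239498.21875

For each 5-subset S of vertices (there are C(356, 5) = 46325246176 such S), let X_S = 1 if S induces a K_5 (all C(5, 2) = 10 edges present). Then P(X_S = 1) = (1/2)^10 = 1/1024. By linearity of expectation, E[# K_5] = C(356, 5) · (1/2)^10 = 46325246176 / 1024 = 1447663943/32 = 45239498.21875.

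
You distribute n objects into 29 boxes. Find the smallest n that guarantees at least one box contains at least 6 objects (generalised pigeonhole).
n = (6 − 1)·29 + 1 = 146

By the generalised pigeonhole principle, to guarantee some box contains ≥ r objects we need more than (r − 1) · k objects total. Threshold: n = (r − 1) · k + 1. With r = 6 and k = 29: n = 5 · 29 + 1 = 145 + 1 = 146. For n = 145 = 5 · 29, we can put exactly 5 objects in every box, avoiding 6 in any single one — so 146 is tight.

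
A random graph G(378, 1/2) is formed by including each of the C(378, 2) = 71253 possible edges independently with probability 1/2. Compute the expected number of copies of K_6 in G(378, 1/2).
E[# K_6] = C(378, 6) · (1/2)^C(6, 2) = 3893141602350 / 2^15 = 1946570801175/16384 ≈ 118809253.001404

For each 6-subset S of vertices (there are C(378, 6) = 3893141602350 such S), let X_S = 1 if S induces a K_6 (all C(6, 2) = 15 edges present). Then P(X_S = 1) = (1/2)^15 = 1/32768. By linearity of expectation, E[# K_6] = C(378, 6) · (1/2)^15 = 3893141602350 / 32768 = 1946570801175/16384 ≈ 118809253.001404.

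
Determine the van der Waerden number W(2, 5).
W(2, 5) = 178

W(2, 5) = 178. The lower bound W(2, 5) > 177 comes from an explicit good 2-colouring of [1, 177]; the upper bound W(2, 5) ≤ 178 was verified by exhaustive search over 2-colourings of [1, 178].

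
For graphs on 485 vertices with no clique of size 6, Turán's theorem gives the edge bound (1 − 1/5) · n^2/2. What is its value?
Turán density bound = (4/5) · 485^2/2 = 94090

Turán's theorem: ex(n, K_{r+1}) is achieved by the complete r-partite Turán graph T(n, r) with parts as balanced as possible, and is at most (1 − 1/r) · n^2/2. For r = 5, n = 485: the density bound is (4/5) · 235225/2 = 94090. Since 5 ∣ 485, the Turán graph T(485, 5) has parts of equal size 97, and its edge count e(T(485, 5)) = 94090 attains the density bound exactly.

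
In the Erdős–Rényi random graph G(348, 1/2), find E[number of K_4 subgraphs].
E[# K_4] = C(348, 4) · (1/2)^C(4, 2) = 600610155 / 2^6 = 9384533.671875

For each 4-subset S of vertices (there are C(348, 4) = 600610155 such S), let X_S = 1 if S induces a K_4 (all C(4, 2) = 6 edges present). Then P(X_S = 1) = (1/2)^6 = 1/64. By linearity of expectation, E[# K_4] = C(348, 4) · (1/2)^6 = 600610155 / 64 = 9384533.671875.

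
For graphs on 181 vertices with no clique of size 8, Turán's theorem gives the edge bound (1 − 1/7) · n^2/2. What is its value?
Turán density bound = (6/7) · 181^2/2 = 98283/7 ≈ 14040.4286

Turán's theorem: ex(n, K_{r+1}) is achieved by the complete r-partite Turán graph T(n, r) with parts as balanced as possible, and is at most (1 − 1/r) · n^2/2. For r = 7, n = 181: the density bound is (6/7) · 32761/2 = 98283/7 ≈ 14040.4286. The integer-valued extremum is e(T(181, 7)) = 14040, which is strictly less than the density bound 98283/7 since 7 ∤ 181 (the parts of T(181, 7) cannot all be equal).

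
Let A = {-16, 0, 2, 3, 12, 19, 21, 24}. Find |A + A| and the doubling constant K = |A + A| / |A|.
K = |A + A| / |A| = 31/8

Enumerate A + A = {a + b : a, b ∈ A}. With |A| = 8, there are |A|^2 = 64 ordered sum pairs; collecting distinct values, A + A = {-32, -16, -14, -13, -4, 0, 2, 3, 4, 5, 6, 8, 12, 14, 15, 19, 21, 22, 23, 24, 26, 27, 31, 33, 36, 38, 40, 42, 43, 45, 48}, so |A + A| = 31. Thus K = 31/8. For comparison, the minimum possible |A + A| over all 8-element sets is 2·8 − 1 = 15 (so min K = 15/8), attained only by arithmetic progressions.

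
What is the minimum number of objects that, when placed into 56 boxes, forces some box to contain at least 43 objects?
n = (43 − 1)·56 + 1 = 2353

By the generalised pigeonhole principle, to guarantee some box contains ≥ r objects we need more than (r − 1) · k objects total. Threshold: n = (r − 1) · k + 1. With r = 43 and k = 56: n = 42 · 56 + 1 = 2352 + 1 = 2353. For n = 2352 = 42 · 56, we can put exactly 42 objects in every box, avoiding 43 in any single one — so 2353 is tight.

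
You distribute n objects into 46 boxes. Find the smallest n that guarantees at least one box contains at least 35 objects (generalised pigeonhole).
n = (35 − 1)·46 + 1 = 1565

By the generalised pigeonhole principle, to guarantee some box contains ≥ r objects we need more than (r − 1) · k objects total. Threshold: n = (r − 1) · k + 1. With r = 35 and k = 46: n = 34 · 46 + 1 = 1564 + 1 = 1565. For n = 1564 = 34 · 46, we can put exactly 34 objects in every box, avoiding 35 in any single one — so 1565 is tight.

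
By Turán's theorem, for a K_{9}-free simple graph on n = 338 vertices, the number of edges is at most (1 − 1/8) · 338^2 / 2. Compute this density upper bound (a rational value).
Turán density bound = (7/8) · 338^2/2 = 199927/4 ≈ 49981.75

Turán's theorem: ex(n, K_{r+1}) is achieved by the complete r-partite Turán graph T(n, r) with parts as balanced as possible, and is at most (1 − 1/r) · n^2/2. For r = 8, n = 338: the density bound is (7/8) · 114244/2 = 199927/4 ≈ 49981.75. The integer-valued extremum is e(T(338, 8)) = 49981, which is strictly less than the density bound 199927/4 since 8 ∤ 338 (the parts of T(338, 8) cannot all be equal).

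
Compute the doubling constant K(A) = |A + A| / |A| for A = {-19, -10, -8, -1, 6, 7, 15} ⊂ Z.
K = |A + A| / |A| = 23/7

Enumerate A + A = {a + b : a, b ∈ A}. With |A| = 7, there are |A|^2 = 49 ordered sum pairs; collecting distinct values, A + A = {-38, -29, -27, -20, -18, -16, -13, -12, -11, -9, -4, -3, -2, -1, 5, 6, 7, 12, 13, 14, 21, 22, 30}, so |A + A| = 23. Thus K = 23/7. For comparison, the minimum possible |A + A| over all 7-element sets is 2·7 − 1 = 13 (so min K = 13/7), attained only by arithmetic progressions.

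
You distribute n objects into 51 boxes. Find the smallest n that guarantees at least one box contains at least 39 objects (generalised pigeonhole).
n = (39 − 1)·51 + 1 = 1939

By the generalised pigeonhole principle, to guarantee some box contains ≥ r objects we need more than (r − 1) · k objects total. Threshold: n = (r − 1) · k + 1. With r = 39 and k = 51: n = 38 · 51 + 1 = 1938 + 1 = 1939. For n = 1938 = 38 · 51, we can put exactly 38 objects in every box, avoiding 39 in any single one — so 1939 is tight.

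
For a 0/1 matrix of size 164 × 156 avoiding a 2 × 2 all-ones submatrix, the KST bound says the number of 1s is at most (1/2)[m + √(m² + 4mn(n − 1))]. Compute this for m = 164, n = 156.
z(164, 156; 2, 2) ≤ (1/2)[164 + √(164² + 4·164·156·155)] = (1/2)[164 + √15888976] = 2075.0489

Kővári–Sós–Turán: let r_1, ..., r_164 be the row sums and z = Σ r_i the total number of 1s. Each pair of columns can share at most one row with both entries 1 (else a 2×2 all-ones block appears), so Σ_i C(r_i, 2) ≤ C(156, 2) = 12090. By convexity Σ_i C(r_i, 2) ≥ 164·C(z/164, 2) = z(z − 164)/(2·164), giving z² − 164z − 164·156·155 ≤ 0 and hence z ≤ (1/2)[164 + √(26896 + 4·3965520)] = (1/2)[164 + √15888976] ≈ (1/2)(164 + 3986.0978) = 2075.0489.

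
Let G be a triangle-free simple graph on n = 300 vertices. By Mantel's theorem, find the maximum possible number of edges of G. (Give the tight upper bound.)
ex(300, K_3) = ⌊300^2/4⌋ = 22500

Mantel (1907): a triangle-free graph on n vertices has at most ⌊n^2/4⌋ edges, with equality for the complete bipartite graph K_{⌊n/2⌋, ⌈n/2⌉}. For n = 300: ⌊300^2/4⌋ = ⌊90000/4⌋ = 22500. The extremal graph is K_{150, 150}, which has 150·150 = 22500 edges.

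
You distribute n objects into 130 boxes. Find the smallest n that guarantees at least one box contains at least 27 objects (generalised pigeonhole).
n = (27 − 1)·130 + 1 = 3381

By the generalised pigeonhole principle, to guarantee some box contains ≥ r objects we need more than (r − 1) · k objects total. Threshold: n = (r − 1) · k + 1. With r = 27 and k = 130: n = 26 · 130 + 1 = 3380 + 1 = 3381. For n = 3380 = 26 · 130, we can put exactly 26 objects in every box, avoiding 27 in any single one — so 3381 is tight.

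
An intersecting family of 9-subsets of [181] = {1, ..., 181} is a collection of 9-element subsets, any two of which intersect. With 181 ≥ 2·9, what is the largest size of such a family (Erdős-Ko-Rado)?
max |F| = C(180, 8) = 23342337775350

Erdős-Ko-Rado (1961): when n ≥ 2k, max |F| = C(n−1, k−1). The bound is attained by the star {A : i ∈ A} for any fixed i ∈ [n]. Here C(181−1, 9−1) = C(180, 8) = 23342337775350.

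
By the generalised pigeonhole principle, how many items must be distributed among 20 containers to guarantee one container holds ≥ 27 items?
n = (27 − 1)·20 + 1 = 521

By the generalised pigeonhole principle, to guarantee some box contains ≥ r objects we need more than (r − 1) · k objects total. Threshold: n = (r − 1) · k + 1. With r = 27 and k = 20: n = 26 · 20 + 1 = 520 + 1 = 521. For n = 520 = 26 · 20, we can put exactly 26 objects in every box, avoiding 27 in any single one — so 521 is tight.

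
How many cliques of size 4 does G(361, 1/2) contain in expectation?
E[# K_4] = C(361, 4) · (1/2)^C(4, 2) = 695946630 / 2^6 = 347973315/32 = 10874166.09375

For each 4-subset S of vertices (there are C(361, 4) = 695946630 such S), let X_S = 1 if S induces a K_4 (all C(4, 2) = 6 edges present). Then P(X_S = 1) = (1/2)^6 = 1/64. By linearity of expectation, E[# K_4] = C(361, 4) · (1/2)^6 = 695946630 / 64 = 347973315/32 = 10874166.09375.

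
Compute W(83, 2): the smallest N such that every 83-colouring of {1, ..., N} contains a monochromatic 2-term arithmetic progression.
W(83, 2) = 83 + 1 = 84

A 2-term AP is any pair of integers, so a monochromatic 2-AP exists iff some colour is used at least twice. With 83 colours, the colouring i ↦ i on {1, ..., 83} uses each colour once, avoiding any monochromatic pair, so W(83, 2) > 83. For {1, ..., 84}, pigeonhole forces two integers of the same colour, which form a monochromatic 2-AP. Hence W(83, 2) = 84.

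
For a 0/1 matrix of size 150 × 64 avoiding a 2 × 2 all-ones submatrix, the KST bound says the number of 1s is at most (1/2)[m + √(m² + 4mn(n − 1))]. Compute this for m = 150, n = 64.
z(150, 64; 2, 2) ≤ (1/2)[150 + √(150² + 4·150·64·63)] = (1/2)[150 + √2441700] = 856.297

Kővári–Sós–Turán: let r_1, ..., r_150 be the row sums and z = Σ r_i the total number of 1s. Each pair of columns can share at most one row with both entries 1 (else a 2×2 all-ones block appears), so Σ_i C(r_i, 2) ≤ C(64, 2) = 2016. By convexity Σ_i C(r_i, 2) ≥ 150·C(z/150, 2) = z(z − 150)/(2·150), giving z² − 150z − 150·64·63 ≤ 0 and hence z ≤ (1/2)[150 + √(22500 + 4·604800)] = (1/2)[150 + √2441700] ≈ (1/2)(150 + 1562.594) = 856.297.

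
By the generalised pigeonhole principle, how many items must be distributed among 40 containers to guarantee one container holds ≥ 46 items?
n = (46 − 1)·40 + 1 = 1801

By the generalised pigeonhole principle, to guarantee some box contains ≥ r objects we need more than (r − 1) · k objects total. Threshold: n = (r − 1) · k + 1. With r = 46 and k = 40: n = 45 · 40 + 1 = 1800 + 1 = 1801. For n = 1800 = 45 · 40, we can put exactly 45 objects in every box, avoiding 46 in any single one — so 1801 is tight.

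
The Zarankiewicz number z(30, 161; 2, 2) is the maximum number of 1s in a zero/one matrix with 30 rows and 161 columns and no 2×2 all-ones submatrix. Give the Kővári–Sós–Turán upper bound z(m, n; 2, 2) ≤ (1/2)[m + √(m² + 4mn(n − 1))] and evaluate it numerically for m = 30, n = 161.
z(30, 161; 2, 2) ≤ (1/2)[30 + √(30² + 4·30·161·160)] = (1/2)[30 + √3092100] = 894.2184

Kővári–Sós–Turán: let r_1, ..., r_30 be the row sums and z = Σ r_i the total number of 1s. Each pair of columns can share at most one row with both entries 1 (else a 2×2 all-ones block appears), so Σ_i C(r_i, 2) ≤ C(161, 2) = 12880. By convexity Σ_i C(r_i, 2) ≥ 30·C(z/30, 2) = z(z − 30)/(2·30), giving z² − 30z − 30·161·160 ≤ 0 and hence z ≤ (1/2)[30 + √(900 + 4·772800)] = (1/2)[30 + √3092100] ≈ (1/2)(30 + 1758.4368) = 894.2184.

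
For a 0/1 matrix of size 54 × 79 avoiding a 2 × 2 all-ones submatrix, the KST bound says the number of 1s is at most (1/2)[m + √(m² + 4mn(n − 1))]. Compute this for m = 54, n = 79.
z(54, 79; 2, 2) ≤ (1/2)[54 + √(54² + 4·54·79·78)] = (1/2)[54 + √1333908] = 604.4747

Kővári–Sós–Turán: let r_1, ..., r_54 be the row sums and z = Σ r_i the total number of 1s. Each pair of columns can share at most one row with both entries 1 (else a 2×2 all-ones block appears), so Σ_i C(r_i, 2) ≤ C(79, 2) = 3081. By convexity Σ_i C(r_i, 2) ≥ 54·C(z/54, 2) = z(z − 54)/(2·54), giving z² − 54z − 54·79·78 ≤ 0 and hence z ≤ (1/2)[54 + √(2916 + 4·332748)] = (1/2)[54 + √1333908] ≈ (1/2)(54 + 1154.9493) = 604.4747.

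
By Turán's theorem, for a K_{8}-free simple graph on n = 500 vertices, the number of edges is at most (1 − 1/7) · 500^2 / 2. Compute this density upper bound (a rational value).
Turán density bound = (6/7) · 500^2/2 = 750000/7 ≈ 107142.8571

Turán's theorem: ex(n, K_{r+1}) is achieved by the complete r-partite Turán graph T(n, r) with parts as balanced as possible, and is at most (1 − 1/r) · n^2/2. For r = 7, n = 500: the density bound is (6/7) · 250000/2 = 750000/7 ≈ 107142.8571. The integer-valued extremum is e(T(500, 7)) = 107142, which is strictly less than the density bound 750000/7 since 7 ∤ 500 (the parts of T(500, 7) cannot all be equal).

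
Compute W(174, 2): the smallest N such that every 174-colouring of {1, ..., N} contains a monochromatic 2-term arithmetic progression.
W(174, 2) = 174 + 1 = 175

A 2-term AP is any pair of integers, so a monochromatic 2-AP exists iff some colour is used at least twice. With 174 colours, the colouring i ↦ i on {1, ..., 174} uses each colour once, avoiding any monochromatic pair, so W(174, 2) > 174. For {1, ..., 175}, pigeonhole forces two integers of the same colour, which form a monochromatic 2-AP. Hence W(174, 2) = 175.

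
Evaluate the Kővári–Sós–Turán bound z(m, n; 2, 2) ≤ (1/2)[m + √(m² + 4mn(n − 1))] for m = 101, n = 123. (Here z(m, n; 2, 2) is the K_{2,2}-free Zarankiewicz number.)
z(101, 123; 2, 2) ≤ (1/2)[101 + √(101² + 4·101·123·122)] = (1/2)[101 + √6072625] = 1282.6348

Kővári–Sós–Turán: let r_1, ..., r_101 be the row sums and z = Σ r_i the total number of 1s. Each pair of columns can share at most one row with both entries 1 (else a 2×2 all-ones block appears), so Σ_i C(r_i, 2) ≤ C(123, 2) = 7503. By convexity Σ_i C(r_i, 2) ≥ 101·C(z/101, 2) = z(z − 101)/(2·101), giving z² − 101z − 101·123·122 ≤ 0 and hence z ≤ (1/2)[101 + √(10201 + 4·1515606)] = (1/2)[101 + √6072625] ≈ (1/2)(101 + 2464.2697) = 1282.6348.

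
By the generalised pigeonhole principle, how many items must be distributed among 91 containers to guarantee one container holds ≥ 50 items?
n = (50 − 1)·91 + 1 = 4460

By the generalised pigeonhole principle, to guarantee some box contains ≥ r objects we need more than (r − 1) · k objects total. Threshold: n = (r − 1) · k + 1. With r = 50 and k = 91: n = 49 · 91 + 1 = 4459 + 1 = 4460. For n = 4459 = 49 · 91, we can put exactly 49 objects in every box, avoiding 50 in any single one — so 4460 is tight.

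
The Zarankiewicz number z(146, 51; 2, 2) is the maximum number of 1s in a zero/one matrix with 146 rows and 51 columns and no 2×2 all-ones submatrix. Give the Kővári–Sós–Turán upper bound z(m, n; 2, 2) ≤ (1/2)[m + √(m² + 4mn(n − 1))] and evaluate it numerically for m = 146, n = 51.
z(146, 51; 2, 2) ≤ (1/2)[146 + √(146² + 4·146·51·50)] = (1/2)[146 + √1510516] = 687.5153

Kővári–Sós–Turán: let r_1, ..., r_146 be the row sums and z = Σ r_i the total number of 1s. Each pair of columns can share at most one row with both entries 1 (else a 2×2 all-ones block appears), so Σ_i C(r_i, 2) ≤ C(51, 2) = 1275. By convexity Σ_i C(r_i, 2) ≥ 146·C(z/146, 2) = z(z − 146)/(2·146), giving z² − 146z − 146·51·50 ≤ 0 and hence z ≤ (1/2)[146 + √(21316 + 4·372300)] = (1/2)[146 + √1510516] ≈ (1/2)(146 + 1229.0305) = 687.5153.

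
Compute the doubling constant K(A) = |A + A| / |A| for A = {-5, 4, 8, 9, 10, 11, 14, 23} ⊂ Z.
K = |A + A| / |A| = 30/8 = 15/4

Enumerate A + A = {a + b : a, b ∈ A}. With |A| = 8, there are |A|^2 = 64 ordered sum pairs; collecting distinct values, A + A = {-10, -1, 3, 4, 5, 6, 8, 9, 12, 13, 14, 15, 16, 17, 18, 19, 20, 21, 22, 23, 24, 25, 27, 28, 31, 32, 33, 34, 37, 46}, so |A + A| = 30. Thus K = 30/8 = 15/4. For comparison, the minimum possible |A + A| over all 8-element sets is 2·8 − 1 = 15 (so min K = 15/8), attained only by arithmetic progressions.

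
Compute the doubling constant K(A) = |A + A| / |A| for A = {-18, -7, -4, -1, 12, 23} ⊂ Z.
K = |A + A| / |A| = 19/6

Enumerate A + A = {a + b : a, b ∈ A}. With |A| = 6, there are |A|^2 = 36 ordered sum pairs; collecting distinct values, A + A = {-36, -25, -22, -19, -14, -11, -8, -6, -5, -2, 5, 8, 11, 16, 19, 22, 24, 35, 46}, so |A + A| = 19. Thus K = 19/6. For comparison, the minimum possible |A + A| over all 6-element sets is 2·6 − 1 = 11 (so min K = 11/6), attained only by arithmetic progressions.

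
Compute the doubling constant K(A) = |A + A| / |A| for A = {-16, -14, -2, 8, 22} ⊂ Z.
K = |A + A| / |A| = 14/5

Enumerate A + A = {a + b : a, b ∈ A}. With |A| = 5, there are |A|^2 = 25 ordered sum pairs; collecting distinct values, A + A = {-32, -30, -28, -18, -16, -8, -6, -4, 6, 8, 16, 20, 30, 44}, so |A + A| = 14. Thus K = 14/5. For comparison, the minimum possible |A + A| over all 5-element sets is 2·5 − 1 = 9 (so min K = 9/5), attained only by arithmetic progressions.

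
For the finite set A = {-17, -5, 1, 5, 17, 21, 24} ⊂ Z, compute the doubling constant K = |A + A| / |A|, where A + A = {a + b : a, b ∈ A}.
K = |A + A| / |A| = 26/7

Enumerate A + A = {a + b : a, b ∈ A}. With |A| = 7, there are |A|^2 = 49 ordered sum pairs; collecting distinct values, A + A = {-34, -22, -16, -12, -10, -4, 0, 2, 4, 6, 7, 10, 12, 16, 18, 19, 22, 25, 26, 29, 34, 38, 41, 42, 45, 48}, so |A + A| = 26. Thus K = 26/7. For comparison, the minimum possible |A + A| over all 7-element sets is 2·7 − 1 = 13 (so min K = 13/7), attained only by arithmetic progressions.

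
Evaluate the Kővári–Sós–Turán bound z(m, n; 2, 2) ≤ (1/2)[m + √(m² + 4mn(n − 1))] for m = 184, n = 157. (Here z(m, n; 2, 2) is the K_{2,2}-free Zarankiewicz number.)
z(184, 157; 2, 2) ≤ (1/2)[184 + √(184² + 4·184·157·156)] = (1/2)[184 + √18059968] = 2216.8511

Kővári–Sós–Turán: let r_1, ..., r_184 be the row sums and z = Σ r_i the total number of 1s. Each pair of columns can share at most one row with both entries 1 (else a 2×2 all-ones block appears), so Σ_i C(r_i, 2) ≤ C(157, 2) = 12246. By convexity Σ_i C(r_i, 2) ≥ 184·C(z/184, 2) = z(z − 184)/(2·184), giving z² − 184z − 184·157·156 ≤ 0 and hence z ≤ (1/2)[184 + √(33856 + 4·4506528)] = (1/2)[184 + √18059968] ≈ (1/2)(184 + 4249.7021) = 2216.8511.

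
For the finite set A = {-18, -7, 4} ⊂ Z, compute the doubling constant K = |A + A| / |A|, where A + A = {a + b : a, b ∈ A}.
K = |A + A| / |A| = 5/3

Enumerate A + A = {a + b : a, b ∈ A}. With |A| = 3, there are |A|^2 = 9 ordered sum pairs; collecting distinct values, A + A = {-36, -25, -14, -3, 8}, so |A + A| = 5. Thus K = 5/3. Here |A + A| = 2|A| − 1 = 5, the minimum possible — so K = 5/3 is minimal, which holds iff A is an arithmetic progression.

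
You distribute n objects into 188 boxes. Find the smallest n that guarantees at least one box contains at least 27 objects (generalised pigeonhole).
n = (27 − 1)·188 + 1 = 4889

By the generalised pigeonhole principle, to guarantee some box contains ≥ r objects we need more than (r − 1) · k objects total. Threshold: n = (r − 1) · k + 1. With r = 27 and k = 188: n = 26 · 188 + 1 = 4888 + 1 = 4889. For n = 4888 = 26 · 188, we can put exactly 26 objects in every box, avoiding 27 in any single one — so 4889 is tight.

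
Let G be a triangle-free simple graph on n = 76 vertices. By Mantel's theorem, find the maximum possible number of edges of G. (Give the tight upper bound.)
ex(76, K_3) = ⌊76^2/4⌋ = 1444

Mantel (1907): a triangle-free graph on n vertices has at most ⌊n^2/4⌋ edges, with equality for the complete bipartite graph K_{⌊n/2⌋, ⌈n/2⌉}. For n = 76: ⌊76^2/4⌋ = ⌊5776/4⌋ = 1444. The extremal graph is K_{38, 38}, which has 38·38 = 1444 edges.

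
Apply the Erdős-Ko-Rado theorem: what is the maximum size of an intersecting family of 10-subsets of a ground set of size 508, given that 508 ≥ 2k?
max |F| = C(507, 9) = 5679333028629099125

Erdős-Ko-Rado (1961): when n ≥ 2k, max |F| = C(n−1, k−1). The bound is attained by the star {A : i ∈ A} for any fixed i ∈ [n]. Here C(508−1, 10−1) = C(507, 9) = 5679333028629099125.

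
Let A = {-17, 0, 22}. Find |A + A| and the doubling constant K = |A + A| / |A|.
K = |A + A| / |A| = 6/3 = 2

Enumerate A + A = {a + b : a, b ∈ A}. With |A| = 3, there are |A|^2 = 9 ordered sum pairs; collecting distinct values, A + A = {-34, -17, 0, 5, 22, 44}, so |A + A| = 6. Thus K = 6/3 = 2. For comparison, the minimum possible |A + A| over all 3-element sets is 2·3 − 1 = 5 (so min K = 5/3), attained only by arithmetic progressions.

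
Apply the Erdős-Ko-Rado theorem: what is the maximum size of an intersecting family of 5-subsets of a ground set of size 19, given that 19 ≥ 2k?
max |F| = C(18, 4) = 3060

Erdős-Ko-Rado (1961): when n ≥ 2k, max |F| = C(n−1, k−1). The bound is attained by the star {A : i ∈ A} for any fixed i ∈ [n]. Here C(19−1, 5−1) = C(18, 4) = 3060.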